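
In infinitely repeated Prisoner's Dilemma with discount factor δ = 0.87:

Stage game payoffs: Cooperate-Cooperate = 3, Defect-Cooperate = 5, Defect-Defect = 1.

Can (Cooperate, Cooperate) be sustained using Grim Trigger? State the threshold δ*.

δ* = 0.5; since δ = 0.87 ≥ 0.5, cooperation can be sustained

Work:
For Grim Trigger:
Cooperate forever: 3/(1-δ)
Defect then punished: 5 + 1·δ/(1-δ)
Need: 3/(1-δ) ≥ 5 + 1·δ/(1-δ)
Solving: δ ≥ (T-R)/(T-P) = (5-3)/(5-1) = 0.5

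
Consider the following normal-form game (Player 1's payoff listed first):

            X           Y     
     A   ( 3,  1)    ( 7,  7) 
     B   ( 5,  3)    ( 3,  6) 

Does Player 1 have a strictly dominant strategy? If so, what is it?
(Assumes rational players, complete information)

No strictly dominant strategy exists for Player 1

Work:
A strategy strictly dominates another if it gives a strictly higher payoff against every opponent action. Compare each pair of P1's strategies column-by-column:
  A vs B: [3 vs 5, 7 vs 3] → A does not strictly dominate B (column X: 3 ≤ 5)
  B vs A: [5 vs 3, 3 vs 7] → B does not strictly dominate A (column Y: 3 ≤ 7)
No single strategy strictly dominates all others → no strictly dominant strategy.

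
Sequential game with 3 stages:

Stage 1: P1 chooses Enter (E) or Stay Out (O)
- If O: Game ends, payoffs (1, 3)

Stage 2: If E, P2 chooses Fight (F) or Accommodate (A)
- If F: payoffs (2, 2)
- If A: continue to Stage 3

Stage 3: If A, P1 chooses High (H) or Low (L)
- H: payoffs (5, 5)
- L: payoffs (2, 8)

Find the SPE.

SPE: (E, A, H); Outcome (5, 5)

Work:
Stage 3: P1 chooses H (5 vs 2)
Stage 2: P2: F->2, A->5 (anticipating H). Choose A
Stage 1: P1: O->1, E->5 (anticipating A, H). Choose E
SPE path: E -> A -> H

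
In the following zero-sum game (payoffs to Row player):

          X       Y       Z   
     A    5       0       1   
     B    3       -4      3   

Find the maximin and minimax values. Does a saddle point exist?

Maximin = 0, Minimax = 0, Saddle: True

Work:
Row minimums: [0, -4] → maximin = 0
Column maximums: [5, 0, 3] → minimax = 0
Saddle point exists! Game value = 0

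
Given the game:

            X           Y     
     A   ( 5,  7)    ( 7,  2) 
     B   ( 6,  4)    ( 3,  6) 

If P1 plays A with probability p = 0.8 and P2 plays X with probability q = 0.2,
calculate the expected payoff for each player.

E[P1] = 6.0, E[P2] = 3.52

Work:
E[P1] = p·q·π₁(A,X) + p·(1-q)·π₁(A,Y) + (1-p)·q·π₁(B,X) + (1-p)·(1-q)·π₁(B,Y)
= 0.8·0.2·5 + 0.8·0.8·7 + 0.2·0.2·6 + 0.2·0.8·3
= 6.0

E[P2] = 3.52 (similar calculation)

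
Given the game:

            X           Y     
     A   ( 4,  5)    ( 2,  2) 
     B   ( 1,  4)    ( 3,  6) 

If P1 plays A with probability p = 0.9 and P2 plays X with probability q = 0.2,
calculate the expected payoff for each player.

E[P1] = 2.42, E[P2] = 2.9

Work:
E[P1] = p·q·π₁(A,X) + p·(1-q)·π₁(A,Y) + (1-p)·q·π₁(B,X) + (1-p)·(1-q)·π₁(B,Y)
= 0.9·0.2·4 + 0.9·0.8·2 + 0.1·0.2·1 + 0.1·0.8·3
= 2.42

E[P2] = 2.9 (similar calculation)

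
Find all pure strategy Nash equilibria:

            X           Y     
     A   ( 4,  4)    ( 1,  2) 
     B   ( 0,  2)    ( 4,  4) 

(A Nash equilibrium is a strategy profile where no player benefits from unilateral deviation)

Nash equilibrium: (A, X), (B, Y)

Work:
Best responses:
  P1 vs X: payoffs [4, 0] → best response A (payoff 4)
  P1 vs Y: payoffs [1, 4] → best response B (payoff 4)
  P2 vs A: payoffs [4, 2] → best response X (payoff 4)
  P2 vs B: payoffs [2, 4] → best response Y (payoff 4)
Mutual best responses: (A,X), (B,Y) → Nash equilibria.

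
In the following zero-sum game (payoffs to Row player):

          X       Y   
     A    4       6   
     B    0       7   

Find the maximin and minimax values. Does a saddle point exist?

Maximin = 4, Minimax = 4, Saddle: True

Work:
Row minimums: [4, 0] → maximin = 4
Column maximums: [4, 7] → minimax = 4
Saddle point exists! Game value = 4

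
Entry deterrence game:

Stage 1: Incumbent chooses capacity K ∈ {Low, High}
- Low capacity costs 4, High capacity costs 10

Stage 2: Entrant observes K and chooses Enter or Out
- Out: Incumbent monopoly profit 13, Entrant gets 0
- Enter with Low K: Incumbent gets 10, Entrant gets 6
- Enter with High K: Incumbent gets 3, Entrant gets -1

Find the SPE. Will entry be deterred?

SPE: (Low, Enter|Low, Out|High); Entry not deterred. Incumbent net profit = 6, Entrant gets 6

Work:
After Low K: Entrant enters (6 > 0)
After High K: Entrant stays out (-1 < 0)
Incumbent: Low → 10−4=6, High → 13−10=3
Incumbent chooses Low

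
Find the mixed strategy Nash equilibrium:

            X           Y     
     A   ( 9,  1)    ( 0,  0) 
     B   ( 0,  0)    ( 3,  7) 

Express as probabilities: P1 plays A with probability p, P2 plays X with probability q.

p = 0.875, q = 0.25

Work:
Find probabilities that make opponent indifferent:
P2 chooses q to make P1 indifferent between A and B
P1 chooses p to make P2 indifferent between X and Y
Mixed NE: P1 plays (A: 0.875, B: 0.125), P2 plays (X: 0.25, Y: 0.75)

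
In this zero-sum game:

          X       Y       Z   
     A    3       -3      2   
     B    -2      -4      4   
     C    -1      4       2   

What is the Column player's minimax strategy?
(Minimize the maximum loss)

Column should play X, value = 3

Work:
Column player minimizes Row's maximum payoff:
Column X: max payoff to Row = 3
Column Y: max payoff to Row = 4
Column Z: max payoff to Row = 4
Minimum is 3, achieved by column X.
Minimax strategy: X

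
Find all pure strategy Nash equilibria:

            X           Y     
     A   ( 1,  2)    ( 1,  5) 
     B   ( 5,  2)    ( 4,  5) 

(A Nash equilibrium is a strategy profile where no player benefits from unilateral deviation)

Nash equilibrium: (B, Y)

Work:
Best responses:
  P1 vs X: payoffs [1, 5] → best response B (payoff 5)
  P1 vs Y: payoffs [1, 4] → best response B (payoff 4)
  P2 vs A: payoffs [2, 5] → best response Y (payoff 5)
  P2 vs B: payoffs [2, 5] → best response Y (payoff 5)
Mutual best responses: (B,Y) → Nash equilibria.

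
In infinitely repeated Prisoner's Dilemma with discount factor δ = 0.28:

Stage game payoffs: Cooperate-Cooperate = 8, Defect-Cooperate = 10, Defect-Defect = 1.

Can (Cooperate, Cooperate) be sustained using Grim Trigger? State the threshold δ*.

δ* = 0.2222; since δ = 0.28 ≥ 0.2222, cooperation can be sustained

Work:
For Grim Trigger:
Cooperate forever: 8/(1-δ)
Defect then punished: 10 + 1·δ/(1-δ)
Need: 8/(1-δ) ≥ 10 + 1·δ/(1-δ)
Solving: δ ≥ (T-R)/(T-P) = (10-8)/(10-1) = 0.2222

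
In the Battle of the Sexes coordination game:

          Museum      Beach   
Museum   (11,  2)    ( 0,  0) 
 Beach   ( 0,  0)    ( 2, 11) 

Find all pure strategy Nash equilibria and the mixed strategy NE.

Pure NE: (Museum, Museum) and (Beach, Beach); Mixed NE: p = 0.8462, q = 0.1538

Work:
Check pure NE:
(Museum, Museum): (11, 2) - no unilateral deviation beneficial
(Beach, Beach): (2, 11) - no unilateral deviation beneficial
Mixed NE: P1 plays Museum with p = 0.8462, P2 plays Museum with q = 0.1538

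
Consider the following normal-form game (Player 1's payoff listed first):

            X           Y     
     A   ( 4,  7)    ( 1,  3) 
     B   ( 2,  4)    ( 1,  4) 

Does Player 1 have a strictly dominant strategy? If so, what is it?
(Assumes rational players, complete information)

No strictly dominant strategy exists for Player 1

Work:
A strategy strictly dominates another if it gives a strictly higher payoff against every opponent action. Compare each pair of P1's strategies column-by-column:
  A vs B: [4 vs 2, 1 vs 1] → A does not strictly dominate B (column Y: 1 ≤ 1)
  B vs A: [2 vs 4, 1 vs 1] → B does not strictly dominate A (column X: 2 ≤ 4)
No single strategy strictly dominates all others → no strictly dominant strategy.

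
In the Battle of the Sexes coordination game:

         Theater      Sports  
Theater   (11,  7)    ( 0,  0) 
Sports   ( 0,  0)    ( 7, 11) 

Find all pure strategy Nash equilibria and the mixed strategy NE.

Pure NE: (Theater, Theater) and (Sports, Sports); Mixed NE: p = 0.6111, q = 0.3889

Work:
Check pure NE:
(Theater, Theater): (11, 7) - no unilateral deviation beneficial
(Sports, Sports): (7, 11) - no unilateral deviation beneficial
Mixed NE: P1 plays Theater with p = 0.6111, P2 plays Theater with q = 0.3889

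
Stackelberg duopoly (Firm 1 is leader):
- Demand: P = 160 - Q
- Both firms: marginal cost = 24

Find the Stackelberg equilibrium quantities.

q₁* (leader) = 68.0, q₂* (follower) = 34.0

Work:
Follower's reaction: q₂ = (a - c - q₁)/2
Leader substitutes: π₁ = q₁·(a - q₁ - (a-c-q₁)/2 - c)
FOC: q₁* = (160 - 24)/2 = 68.00
Then: q₂* = (160 - 24 - 68.0)/2 = 34.00
Leader has first-mover advantage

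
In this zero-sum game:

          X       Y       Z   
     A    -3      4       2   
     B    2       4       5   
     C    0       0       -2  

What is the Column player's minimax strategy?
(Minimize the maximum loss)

Column should play X, value = 2

Work:
Column player minimizes Row's maximum payoff:
Column X: max payoff to Row = 2
Column Y: max payoff to Row = 4
Column Z: max payoff to Row = 5
Minimum is 2, achieved by column X.
Minimax strategy: X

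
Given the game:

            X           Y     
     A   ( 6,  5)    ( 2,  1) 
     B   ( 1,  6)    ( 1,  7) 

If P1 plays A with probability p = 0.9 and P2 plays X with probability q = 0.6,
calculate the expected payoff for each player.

E[P1] = 4.06, E[P2] = 3.7

Work:
E[P1] = p·q·π₁(A,X) + p·(1-q)·π₁(A,Y) + (1-p)·q·π₁(B,X) + (1-p)·(1-q)·π₁(B,Y)
= 0.9·0.6·6 + 0.9·0.4·2 + 0.1·0.6·1 + 0.1·0.4·1
= 4.06

E[P2] = 3.7 (similar calculation)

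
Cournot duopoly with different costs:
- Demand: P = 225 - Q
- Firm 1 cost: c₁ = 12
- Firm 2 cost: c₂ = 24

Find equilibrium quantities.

q₁* = 75.0, q₂* = 63.0

Work:
Reaction: q₁ = (225 - 12 - q₂)/2
Reaction: q₂ = (225 - 24 - q₁)/2
Solve simultaneously:
q₁* = (225 - 2×12 + 24)/3 = 75.0
q₂* = (225 - 2×24 + 12)/3 = 63.0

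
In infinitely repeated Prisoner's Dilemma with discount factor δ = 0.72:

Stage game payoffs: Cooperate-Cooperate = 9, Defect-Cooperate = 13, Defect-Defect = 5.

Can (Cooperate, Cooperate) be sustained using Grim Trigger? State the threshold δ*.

δ* = 0.5; since δ = 0.72 ≥ 0.5, cooperation can be sustained

Work:
For Grim Trigger:
Cooperate forever: 9/(1-δ)
Defect then punished: 13 + 5·δ/(1-δ)
Need: 9/(1-δ) ≥ 13 + 5·δ/(1-δ)
Solving: δ ≥ (T-R)/(T-P) = (13-9)/(13-5) = 0.5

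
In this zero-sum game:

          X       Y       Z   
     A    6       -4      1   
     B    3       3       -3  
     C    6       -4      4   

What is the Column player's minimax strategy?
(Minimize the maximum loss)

Column should play Y, value = 3

Work:
Column player minimizes Row's maximum payoff:
Column X: max payoff to Row = 6
Column Y: max payoff to Row = 3
Column Z: max payoff to Row = 4
Minimum is 3, achieved by column Y.
Minimax strategy: Y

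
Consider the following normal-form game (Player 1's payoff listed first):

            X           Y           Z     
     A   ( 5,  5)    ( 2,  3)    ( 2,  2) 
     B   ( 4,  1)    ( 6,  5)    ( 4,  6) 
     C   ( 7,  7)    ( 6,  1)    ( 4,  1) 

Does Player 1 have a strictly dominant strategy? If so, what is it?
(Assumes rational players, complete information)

No strictly dominant strategy exists for Player 1

Work:
A strategy strictly dominates another if it gives a strictly higher payoff against every opponent action. Compare each pair of P1's strategies column-by-column:
  A vs B: [5 vs 4, 2 vs 6, 2 vs 4] → A does not strictly dominate B (column Y: 2 ≤ 6)
  A vs C: [5 vs 7, 2 vs 6, 2 vs 4] → A does not strictly dominate C (column X: 5 ≤ 7)
  B vs A: [4 vs 5, 6 vs 2, 4 vs 2] → B does not strictly dominate A (column X: 4 ≤ 5)
  B vs C: [4 vs 7, 6 vs 6, 4 vs 4] → B does not strictly dominate C (column X: 4 ≤ 7)
  C vs A: [7 vs 5, 6 vs 2, 4 vs 2] → C strictly dominates A
  C vs B: [7 vs 4, 6 vs 6, 4 vs 4] → C does not strictly dominate B (column Y: 6 ≤ 6)
No single strategy strictly dominates all others → no strictly dominant strategy.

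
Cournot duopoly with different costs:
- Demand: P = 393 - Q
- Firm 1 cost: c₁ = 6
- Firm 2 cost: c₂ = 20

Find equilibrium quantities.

q₁* = 133.67, q₂* = 119.67

Work:
Reaction: q₁ = (393 - 6 - q₂)/2
Reaction: q₂ = (393 - 20 - q₁)/2
Solve simultaneously:
q₁* = (393 - 2×6 + 20)/3 = 133.67
q₂* = (393 - 2×20 + 6)/3 = 119.67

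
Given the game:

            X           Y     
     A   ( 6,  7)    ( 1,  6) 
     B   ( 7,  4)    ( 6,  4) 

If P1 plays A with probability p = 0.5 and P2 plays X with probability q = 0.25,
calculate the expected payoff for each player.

E[P1] = 4.25, E[P2] = 5.125

Work:
E[P1] = p·q·π₁(A,X) + p·(1-q)·π₁(A,Y) + (1-p)·q·π₁(B,X) + (1-p)·(1-q)·π₁(B,Y)
= 0.5·0.25·6 + 0.5·0.75·1 + 0.5·0.25·7 + 0.5·0.75·6
= 4.25

E[P2] = 5.125 (similar calculation)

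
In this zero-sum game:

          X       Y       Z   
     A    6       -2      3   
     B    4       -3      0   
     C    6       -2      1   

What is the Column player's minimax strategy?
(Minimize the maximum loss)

Column should play Y, value = -2

Work:
Column player minimizes Row's maximum payoff:
Column X: max payoff to Row = 6
Column Y: max payoff to Row = -2
Column Z: max payoff to Row = 3
Minimum is -2, achieved by column Y.
Minimax strategy: Y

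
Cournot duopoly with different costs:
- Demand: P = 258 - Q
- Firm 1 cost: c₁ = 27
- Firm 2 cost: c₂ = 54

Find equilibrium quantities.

q₁* = 86.0, q₂* = 59.0

Work:
Reaction: q₁ = (258 - 27 - q₂)/2
Reaction: q₂ = (258 - 54 - q₁)/2
Solve simultaneously:
q₁* = (258 - 2×27 + 54)/3 = 86.0
q₂* = (258 - 2×54 + 27)/3 = 59.0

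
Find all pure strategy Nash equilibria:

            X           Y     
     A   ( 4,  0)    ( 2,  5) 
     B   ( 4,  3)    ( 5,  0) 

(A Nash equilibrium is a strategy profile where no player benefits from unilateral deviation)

Nash equilibrium: (B, X)

Work:
Best responses:
  P1 vs X: payoffs [4, 4] → best response A/B (payoff 4)
  P1 vs Y: payoffs [2, 5] → best response B (payoff 5)
  P2 vs A: payoffs [0, 5] → best response Y (payoff 5)
  P2 vs B: payoffs [3, 0] → best response X (payoff 3)
Mutual best responses: (B,X) → Nash equilibria.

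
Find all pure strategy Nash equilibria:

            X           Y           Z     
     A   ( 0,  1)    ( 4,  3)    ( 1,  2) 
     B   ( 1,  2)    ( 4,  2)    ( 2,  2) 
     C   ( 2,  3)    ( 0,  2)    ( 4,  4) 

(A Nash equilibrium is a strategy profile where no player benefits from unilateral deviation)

Nash equilibrium: (A, Y), (B, Y), (C, Z)

Work:
Best responses:
  P1 vs X: payoffs [0, 1, 2] → best response C (payoff 2)
  P1 vs Y: payoffs [4, 4, 0] → best response A/B (payoff 4)
  P1 vs Z: payoffs [1, 2, 4] → best response C (payoff 4)
  P2 vs A: payoffs [1, 3, 2] → best response Y (payoff 3)
  P2 vs B: payoffs [2, 2, 2] → best response X/Y/Z (payoff 2)
  P2 vs C: payoffs [3, 2, 4] → best response Z (payoff 4)
Mutual best responses: (A,Y), (B,Y), (C,Z) → Nash equilibria.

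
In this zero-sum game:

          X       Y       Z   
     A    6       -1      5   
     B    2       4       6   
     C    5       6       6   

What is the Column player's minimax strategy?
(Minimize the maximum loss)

Column should play X or Y or Z (all achieve the minimum), value = 6

Work:
Column player minimizes Row's maximum payoff:
Column X: max payoff to Row = 6
Column Y: max payoff to Row = 6
Column Z: max payoff to Row = 6
Minimum is 6, achieved by columns X, Y, Z (tied).
Each of X or Y or Z is a minimax strategy.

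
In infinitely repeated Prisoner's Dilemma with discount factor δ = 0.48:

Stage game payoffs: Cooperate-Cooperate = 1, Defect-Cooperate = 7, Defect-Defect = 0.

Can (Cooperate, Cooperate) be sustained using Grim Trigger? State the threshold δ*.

δ* = 0.8571; since δ = 0.48 < 0.8571, cooperation cannot be sustained

Work:
For Grim Trigger:
Cooperate forever: 1/(1-δ)
Defect then punished: 7 + 0·δ/(1-δ)
Need: 1/(1-δ) ≥ 7 + 0·δ/(1-δ)
Solving: δ ≥ (T-R)/(T-P) = (7-1)/(7-0) = 0.8571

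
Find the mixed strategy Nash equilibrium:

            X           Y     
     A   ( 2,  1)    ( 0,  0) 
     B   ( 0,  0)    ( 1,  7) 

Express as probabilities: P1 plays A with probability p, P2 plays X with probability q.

p = 0.875, q = 0.3333

Work:
Find probabilities that make opponent indifferent:
P2 chooses q to make P1 indifferent between A and B
P1 chooses p to make P2 indifferent between X and Y
Mixed NE: P1 plays (A: 0.875, B: 0.125), P2 plays (X: 0.3333, Y: 0.6667)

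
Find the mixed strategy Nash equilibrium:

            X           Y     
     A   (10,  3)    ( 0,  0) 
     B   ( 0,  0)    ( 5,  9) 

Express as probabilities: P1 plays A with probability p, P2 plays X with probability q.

p = 0.75, q = 0.3333

Work:
Find probabilities that make opponent indifferent:
P2 chooses q to make P1 indifferent between A and B
P1 chooses p to make P2 indifferent between X and Y
Mixed NE: P1 plays (A: 0.75, B: 0.25), P2 plays (X: 0.3333, Y: 0.6667)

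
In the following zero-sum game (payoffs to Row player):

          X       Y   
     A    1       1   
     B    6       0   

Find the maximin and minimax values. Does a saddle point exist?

Maximin = 1, Minimax = 1, Saddle: True

Work:
Row minimums: [1, 0] → maximin = 1
Column maximums: [6, 1] → minimax = 1
Saddle point exists! Game value = 1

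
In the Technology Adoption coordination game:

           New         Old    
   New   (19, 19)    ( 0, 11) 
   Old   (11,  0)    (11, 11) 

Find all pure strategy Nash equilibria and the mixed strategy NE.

Pure NE: (New, New) and (Old, Old); Mixed NE: p = 0.5789, q = 0.5789

Work:
Check pure NE:
(New, New): (19, 19) - no unilateral deviation beneficial
(Old, Old): (11, 11) - no unilateral deviation beneficial
Mixed NE: P1 plays New with p = 0.5789, P2 plays New with q = 0.5789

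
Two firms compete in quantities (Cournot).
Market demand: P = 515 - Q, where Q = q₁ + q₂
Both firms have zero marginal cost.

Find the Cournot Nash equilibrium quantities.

q₁* = q₂* = 171.67; P* = 171.67

Work:
Profit: π_i = P·q_i = (a - q_i - q_j)·q_i
FOC: ∂π_i/∂q_i = a - 2q_i - q_j = 0
Reaction function: q_i = (515 - q_j)/2
Symmetry: q* = 515/3 = 171.67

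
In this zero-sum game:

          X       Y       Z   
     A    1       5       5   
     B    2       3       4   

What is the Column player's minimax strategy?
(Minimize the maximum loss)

Column should play X, value = 2

Work:
Column player minimizes Row's maximum payoff:
Column X: max payoff to Row = 2
Column Y: max payoff to Row = 5
Column Z: max payoff to Row = 5
Minimum is 2, achieved by column X.
Minimax strategy: X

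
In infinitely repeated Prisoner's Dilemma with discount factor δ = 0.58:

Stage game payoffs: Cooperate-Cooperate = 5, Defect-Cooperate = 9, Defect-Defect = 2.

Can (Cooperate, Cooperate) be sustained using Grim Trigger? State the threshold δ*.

δ* = 0.5714; since δ = 0.58 ≥ 0.5714, cooperation can be sustained

Work:
For Grim Trigger:
Cooperate forever: 5/(1-δ)
Defect then punished: 9 + 2·δ/(1-δ)
Need: 5/(1-δ) ≥ 9 + 2·δ/(1-δ)
Solving: δ ≥ (T-R)/(T-P) = (9-5)/(9-2) = 0.5714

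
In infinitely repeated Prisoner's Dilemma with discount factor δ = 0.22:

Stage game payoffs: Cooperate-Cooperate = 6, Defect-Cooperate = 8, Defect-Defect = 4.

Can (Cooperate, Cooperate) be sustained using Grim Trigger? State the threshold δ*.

δ* = 0.5; since δ = 0.22 < 0.5, cooperation cannot be sustained

Work:
For Grim Trigger:
Cooperate forever: 6/(1-δ)
Defect then punished: 8 + 4·δ/(1-δ)
Need: 6/(1-δ) ≥ 8 + 4·δ/(1-δ)
Solving: δ ≥ (T-R)/(T-P) = (8-6)/(8-4) = 0.5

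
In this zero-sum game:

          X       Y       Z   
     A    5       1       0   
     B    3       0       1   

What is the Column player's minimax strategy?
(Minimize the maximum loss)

Column should play Y or Z (all achieve the minimum), value = 1

Work:
Column player minimizes Row's maximum payoff:
Column X: max payoff to Row = 5
Column Y: max payoff to Row = 1
Column Z: max payoff to Row = 1
Minimum is 1, achieved by columns Y, Z (tied).
Each of Y or Z is a minimax strategy.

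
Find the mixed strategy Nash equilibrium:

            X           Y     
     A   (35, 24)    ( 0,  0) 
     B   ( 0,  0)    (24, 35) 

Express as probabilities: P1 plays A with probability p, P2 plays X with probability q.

p = 0.5932, q = 0.4068

Work:
Find probabilities that make opponent indifferent:
P2 chooses q to make P1 indifferent between A and B
P1 chooses p to make P2 indifferent between X and Y
Mixed NE: P1 plays (A: 0.5932, B: 0.4068), P2 plays (X: 0.4068, Y: 0.5932)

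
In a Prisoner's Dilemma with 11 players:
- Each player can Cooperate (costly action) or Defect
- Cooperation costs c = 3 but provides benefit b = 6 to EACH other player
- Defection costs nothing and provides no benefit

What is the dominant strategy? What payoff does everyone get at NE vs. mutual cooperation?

Dominant: Defect; NE payoff = 0; Coop payoff = 57

Work:
Defect dominates (saves cost c = 3, benefit to others is external)
NE: All defect → everyone gets 0
If all cooperate: each receives (10)×6 - 3 = 57
Social dilemma: 57 > 0 but NE gives 0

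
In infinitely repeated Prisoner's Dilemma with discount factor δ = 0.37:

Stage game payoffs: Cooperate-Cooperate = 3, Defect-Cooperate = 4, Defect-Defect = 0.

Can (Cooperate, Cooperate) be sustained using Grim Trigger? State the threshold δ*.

δ* = 0.25; since δ = 0.37 ≥ 0.25, cooperation can be sustained

Work:
For Grim Trigger:
Cooperate forever: 3/(1-δ)
Defect then punished: 4 + 0·δ/(1-δ)
Need: 3/(1-δ) ≥ 4 + 0·δ/(1-δ)
Solving: δ ≥ (T-R)/(T-P) = (4-3)/(4-0) = 0.25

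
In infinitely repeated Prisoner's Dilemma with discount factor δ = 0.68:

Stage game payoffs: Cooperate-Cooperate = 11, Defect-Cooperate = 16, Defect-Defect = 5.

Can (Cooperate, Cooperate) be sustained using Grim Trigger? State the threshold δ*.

δ* = 0.4545; since δ = 0.68 ≥ 0.4545, cooperation can be sustained

Work:
For Grim Trigger:
Cooperate forever: 11/(1-δ)
Defect then punished: 16 + 5·δ/(1-δ)
Need: 11/(1-δ) ≥ 16 + 5·δ/(1-δ)
Solving: δ ≥ (T-R)/(T-P) = (16-11)/(16-5) = 0.4545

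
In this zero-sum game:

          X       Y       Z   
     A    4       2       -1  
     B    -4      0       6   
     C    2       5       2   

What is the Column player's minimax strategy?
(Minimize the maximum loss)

Column should play X, value = 4

Work:
Column player minimizes Row's maximum payoff:
Column X: max payoff to Row = 4
Column Y: max payoff to Row = 5
Column Z: max payoff to Row = 6
Minimum is 4, achieved by column X.
Minimax strategy: X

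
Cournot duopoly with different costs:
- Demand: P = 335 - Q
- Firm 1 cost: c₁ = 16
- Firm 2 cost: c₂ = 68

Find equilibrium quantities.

q₁* = 123.67, q₂* = 71.67

Work:
Reaction: q₁ = (335 - 16 - q₂)/2
Reaction: q₂ = (335 - 68 - q₁)/2
Solve simultaneously:
q₁* = (335 - 2×16 + 68)/3 = 123.67
q₂* = (335 - 2×68 + 16)/3 = 71.67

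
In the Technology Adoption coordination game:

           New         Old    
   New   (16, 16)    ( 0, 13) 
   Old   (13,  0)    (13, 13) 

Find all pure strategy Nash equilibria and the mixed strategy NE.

Pure NE: (New, New) and (Old, Old); Mixed NE: p = 0.8125, q = 0.8125

Work:
Check pure NE:
(New, New): (16, 16) - no unilateral deviation beneficial
(Old, Old): (13, 13) - no unilateral deviation beneficial
Mixed NE: P1 plays New with p = 0.8125, P2 plays New with q = 0.8125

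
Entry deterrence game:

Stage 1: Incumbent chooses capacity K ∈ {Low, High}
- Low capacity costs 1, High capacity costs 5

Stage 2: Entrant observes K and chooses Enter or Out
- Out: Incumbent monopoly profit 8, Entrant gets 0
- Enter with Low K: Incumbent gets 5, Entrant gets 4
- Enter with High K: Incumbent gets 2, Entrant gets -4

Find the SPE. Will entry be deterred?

SPE: (Low, Enter|Low, Out|High); Entry not deterred. Incumbent net profit = 4, Entrant gets 4

Work:
After Low K: Entrant enters (4 > 0)
After High K: Entrant stays out (-4 < 0)
Incumbent: Low → 5−1=4, High → 8−5=3
Incumbent chooses Low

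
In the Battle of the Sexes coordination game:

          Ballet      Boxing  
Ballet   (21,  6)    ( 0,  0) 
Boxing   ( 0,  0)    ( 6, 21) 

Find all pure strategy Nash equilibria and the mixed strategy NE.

Pure NE: (Ballet, Ballet) and (Boxing, Boxing); Mixed NE: p = 0.7778, q = 0.2222

Work:
Check pure NE:
(Ballet, Ballet): (21, 6) - no unilateral deviation beneficial
(Boxing, Boxing): (6, 21) - no unilateral deviation beneficial
Mixed NE: P1 plays Ballet with p = 0.7778, P2 plays Ballet with q = 0.2222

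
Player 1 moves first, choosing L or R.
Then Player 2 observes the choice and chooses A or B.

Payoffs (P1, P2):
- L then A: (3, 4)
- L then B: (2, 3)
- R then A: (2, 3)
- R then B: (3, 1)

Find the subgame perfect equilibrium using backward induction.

P1 plays L, P2 plays A after L and A after R; Payoff (3, 4)

Work:
Backward induction:
After L: P2 chooses A → P1 gets 3
After R: P2 chooses A → P1 gets 2
P1 chooses L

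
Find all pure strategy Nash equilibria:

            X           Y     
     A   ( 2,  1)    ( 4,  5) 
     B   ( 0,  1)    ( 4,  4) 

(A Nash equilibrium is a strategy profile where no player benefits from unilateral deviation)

Nash equilibrium: (A, Y), (B, Y)

Work:
Best responses:
  P1 vs X: payoffs [2, 0] → best response A (payoff 2)
  P1 vs Y: payoffs [4, 4] → best response A/B (payoff 4)
  P2 vs A: payoffs [1, 5] → best response Y (payoff 5)
  P2 vs B: payoffs [1, 4] → best response Y (payoff 4)
Mutual best responses: (A,Y), (B,Y) → Nash equilibria.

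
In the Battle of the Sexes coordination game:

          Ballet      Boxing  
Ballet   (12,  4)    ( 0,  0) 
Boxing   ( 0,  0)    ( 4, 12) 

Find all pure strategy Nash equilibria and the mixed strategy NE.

Pure NE: (Ballet, Ballet) and (Boxing, Boxing); Mixed NE: p = 0.75, q = 0.25

Work:
Check pure NE:
(Ballet, Ballet): (12, 4) - no unilateral deviation beneficial
(Boxing, Boxing): (4, 12) - no unilateral deviation beneficial
Mixed NE: P1 plays Ballet with p = 0.75, P2 plays Ballet with q = 0.25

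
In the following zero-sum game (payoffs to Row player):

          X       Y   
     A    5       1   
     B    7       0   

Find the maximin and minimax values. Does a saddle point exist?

Maximin = 1, Minimax = 1, Saddle: True

Work:
Row minimums: [1, 0] → maximin = 1
Column maximums: [7, 1] → minimax = 1
Saddle point exists! Game value = 1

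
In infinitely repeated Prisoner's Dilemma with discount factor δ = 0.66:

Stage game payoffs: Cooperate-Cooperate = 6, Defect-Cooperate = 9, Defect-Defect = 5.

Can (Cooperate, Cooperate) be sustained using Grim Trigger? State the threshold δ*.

δ* = 0.75; since δ = 0.66 < 0.75, cooperation cannot be sustained

Work:
For Grim Trigger:
Cooperate forever: 6/(1-δ)
Defect then punished: 9 + 5·δ/(1-δ)
Need: 6/(1-δ) ≥ 9 + 5·δ/(1-δ)
Solving: δ ≥ (T-R)/(T-P) = (9-6)/(9-5) = 0.75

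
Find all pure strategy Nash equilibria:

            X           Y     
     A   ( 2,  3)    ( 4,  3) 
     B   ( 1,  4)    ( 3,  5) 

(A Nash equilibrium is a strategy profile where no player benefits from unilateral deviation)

Nash equilibrium: (A, X), (A, Y)

Work:
Best responses:
  P1 vs X: payoffs [2, 1] → best response A (payoff 2)
  P1 vs Y: payoffs [4, 3] → best response A (payoff 4)
  P2 vs A: payoffs [3, 3] → best response X/Y (payoff 3)
  P2 vs B: payoffs [4, 5] → best response Y (payoff 5)
Mutual best responses: (A,X), (A,Y) → Nash equilibria.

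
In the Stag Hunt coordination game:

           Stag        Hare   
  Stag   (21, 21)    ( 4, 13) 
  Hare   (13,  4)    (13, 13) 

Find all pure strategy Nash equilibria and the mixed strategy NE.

Pure NE: (Stag, Stag) and (Hare, Hare); Mixed NE: p = 0.5294, q = 0.5294

Work:
Check pure NE:
(Stag, Stag): (21, 21) - no unilateral deviation beneficial
(Hare, Hare): (13, 13) - no unilateral deviation beneficial
Mixed NE: P1 plays Stag with p = 0.5294, P2 plays Stag with q = 0.5294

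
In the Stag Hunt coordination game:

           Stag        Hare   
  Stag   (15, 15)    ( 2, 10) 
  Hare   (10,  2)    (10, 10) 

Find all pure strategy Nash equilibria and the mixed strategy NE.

Pure NE: (Stag, Stag) and (Hare, Hare); Mixed NE: p = 0.6154, q = 0.6154

Work:
Check pure NE:
(Stag, Stag): (15, 15) - no unilateral deviation beneficial
(Hare, Hare): (10, 10) - no unilateral deviation beneficial
Mixed NE: P1 plays Stag with p = 0.6154, P2 plays Stag with q = 0.6154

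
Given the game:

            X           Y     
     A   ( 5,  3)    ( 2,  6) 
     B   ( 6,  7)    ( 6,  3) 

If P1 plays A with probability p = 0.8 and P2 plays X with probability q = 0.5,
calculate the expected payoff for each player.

E[P1] = 4.0, E[P2] = 4.6

Work:
E[P1] = p·q·π₁(A,X) + p·(1-q)·π₁(A,Y) + (1-p)·q·π₁(B,X) + (1-p)·(1-q)·π₁(B,Y)
= 0.8·0.5·5 + 0.8·0.5·2 + 0.2·0.5·6 + 0.2·0.5·6
= 4.0

E[P2] = 4.6 (similar calculation)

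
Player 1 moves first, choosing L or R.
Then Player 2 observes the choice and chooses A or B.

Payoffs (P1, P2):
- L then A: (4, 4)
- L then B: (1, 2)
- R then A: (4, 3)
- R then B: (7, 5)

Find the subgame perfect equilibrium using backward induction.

P1 plays R, P2 plays A after L and B after R; Payoff (7, 5)

Work:
Backward induction:
After L: P2 chooses A → P1 gets 4
After R: P2 chooses B → P1 gets 7
P1 chooses R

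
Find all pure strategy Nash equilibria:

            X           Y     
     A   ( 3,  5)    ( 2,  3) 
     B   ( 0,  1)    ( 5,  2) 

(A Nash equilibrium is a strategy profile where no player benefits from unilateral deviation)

Nash equilibrium: (A, X), (B, Y)

Work:
Best responses:
  P1 vs X: payoffs [3, 0] → best response A (payoff 3)
  P1 vs Y: payoffs [2, 5] → best response B (payoff 5)
  P2 vs A: payoffs [5, 3] → best response X (payoff 5)
  P2 vs B: payoffs [1, 2] → best response Y (payoff 2)
Mutual best responses: (A,X), (B,Y) → Nash equilibria.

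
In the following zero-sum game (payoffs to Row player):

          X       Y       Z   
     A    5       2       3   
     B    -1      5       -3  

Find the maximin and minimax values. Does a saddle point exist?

Maximin = 2, Minimax = 3, Saddle: False

Work:
Row minimums: [2, -3] → maximin = 2
Column maximums: [5, 5, 3] → minimax = 3
No saddle point (maximin ≠ minimax). Mixed strategy needed.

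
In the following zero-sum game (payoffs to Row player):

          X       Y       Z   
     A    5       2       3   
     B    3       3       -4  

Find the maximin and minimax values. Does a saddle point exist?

Maximin = 2, Minimax = 3, Saddle: False

Work:
Row minimums: [2, -4] → maximin = 2
Column maximums: [5, 3, 3] → minimax = 3
No saddle point (maximin ≠ minimax). Mixed strategy needed.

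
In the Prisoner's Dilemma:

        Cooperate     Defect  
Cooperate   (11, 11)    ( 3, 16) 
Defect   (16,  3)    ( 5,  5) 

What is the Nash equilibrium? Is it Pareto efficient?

(Defect, Defect) is NE; not Pareto efficient

Work:
Defect dominates Cooperate for both players:
If P2 cooperates: Defect (16) > Cooperate (11)
If P2 defects: Defect (5) > Cooperate (3)
NE: (Defect, Defect) with payoff (5, 5)
But (Cooperate, Cooperate) = (11, 11) Pareto dominates (5, 5)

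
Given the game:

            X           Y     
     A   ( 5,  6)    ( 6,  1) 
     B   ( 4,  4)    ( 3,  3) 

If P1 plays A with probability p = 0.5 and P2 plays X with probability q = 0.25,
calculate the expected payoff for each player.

E[P1] = 4.5, E[P2] = 2.75

Work:
E[P1] = p·q·π₁(A,X) + p·(1-q)·π₁(A,Y) + (1-p)·q·π₁(B,X) + (1-p)·(1-q)·π₁(B,Y)
= 0.5·0.25·5 + 0.5·0.75·6 + 0.5·0.25·4 + 0.5·0.75·3
= 4.5

E[P2] = 2.75 (similar calculation)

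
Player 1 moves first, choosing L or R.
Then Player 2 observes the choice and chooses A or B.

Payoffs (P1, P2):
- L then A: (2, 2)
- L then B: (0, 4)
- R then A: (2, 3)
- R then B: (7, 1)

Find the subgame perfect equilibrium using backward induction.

P1 plays R, P2 plays B after L and A after R; Payoff (2, 3)

Work:
Backward induction:
After L: P2 chooses B → P1 gets 0
After R: P2 chooses A → P1 gets 2
P1 chooses R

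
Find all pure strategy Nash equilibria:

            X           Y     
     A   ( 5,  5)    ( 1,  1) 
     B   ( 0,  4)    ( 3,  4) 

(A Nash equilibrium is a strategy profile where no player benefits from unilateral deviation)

Nash equilibrium: (A, X), (B, Y)

Work:
Best responses:
  P1 vs X: payoffs [5, 0] → best response A (payoff 5)
  P1 vs Y: payoffs [1, 3] → best response B (payoff 3)
  P2 vs A: payoffs [5, 1] → best response X (payoff 5)
  P2 vs B: payoffs [4, 4] → best response X/Y (payoff 4)
Mutual best responses: (A,X), (B,Y) → Nash equilibria.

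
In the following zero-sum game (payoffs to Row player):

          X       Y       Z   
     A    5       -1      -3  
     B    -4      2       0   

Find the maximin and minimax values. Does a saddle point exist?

Maximin = -3, Minimax = 0, Saddle: False

Work:
Row minimums: [-3, -4] → maximin = -3
Column maximums: [5, 2, 0] → minimax = 0
No saddle point (maximin ≠ minimax). Mixed strategy needed.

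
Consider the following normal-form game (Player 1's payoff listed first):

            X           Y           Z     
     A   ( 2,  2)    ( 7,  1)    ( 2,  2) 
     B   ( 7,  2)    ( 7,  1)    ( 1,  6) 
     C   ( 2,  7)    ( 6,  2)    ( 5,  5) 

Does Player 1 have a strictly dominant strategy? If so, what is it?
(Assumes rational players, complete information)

No strictly dominant strategy exists for Player 1

Work:
A strategy strictly dominates another if it gives a strictly higher payoff against every opponent action. Compare each pair of P1's strategies column-by-column:
  A vs B: [2 vs 7, 7 vs 7, 2 vs 1] → A does not strictly dominate B (column X: 2 ≤ 7)
  A vs C: [2 vs 2, 7 vs 6, 2 vs 5] → A does not strictly dominate C (column X: 2 ≤ 2)
  B vs A: [7 vs 2, 7 vs 7, 1 vs 2] → B does not strictly dominate A (column Y: 7 ≤ 7)
  B vs C: [7 vs 2, 7 vs 6, 1 vs 5] → B does not strictly dominate C (column Z: 1 ≤ 5)
  C vs A: [2 vs 2, 6 vs 7, 5 vs 2] → C does not strictly dominate A (column X: 2 ≤ 2)
  C vs B: [2 vs 7, 6 vs 7, 5 vs 1] → C does not strictly dominate B (column X: 2 ≤ 7)
No single strategy strictly dominates all others → no strictly dominant strategy.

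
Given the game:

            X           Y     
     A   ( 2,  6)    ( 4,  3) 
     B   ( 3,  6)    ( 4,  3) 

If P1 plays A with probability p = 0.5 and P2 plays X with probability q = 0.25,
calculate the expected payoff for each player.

E[P1] = 3.625, E[P2] = 3.75

Work:
E[P1] = p·q·π₁(A,X) + p·(1-q)·π₁(A,Y) + (1-p)·q·π₁(B,X) + (1-p)·(1-q)·π₁(B,Y)
= 0.5·0.25·2 + 0.5·0.75·4 + 0.5·0.25·3 + 0.5·0.75·4
= 3.625

E[P2] = 3.75 (similar calculation)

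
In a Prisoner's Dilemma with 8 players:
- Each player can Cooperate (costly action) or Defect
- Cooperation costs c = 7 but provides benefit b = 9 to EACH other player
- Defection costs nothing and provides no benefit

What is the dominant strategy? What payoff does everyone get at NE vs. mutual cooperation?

Dominant: Defect; NE payoff = 0; Coop payoff = 56

Work:
Defect dominates (saves cost c = 7, benefit to others is external)
NE: All defect → everyone gets 0
If all cooperate: each receives (7)×9 - 7 = 56
Social dilemma: 56 > 0 but NE gives 0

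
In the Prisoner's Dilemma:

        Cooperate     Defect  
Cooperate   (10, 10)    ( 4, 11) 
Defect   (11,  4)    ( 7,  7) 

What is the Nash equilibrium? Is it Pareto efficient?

(Defect, Defect) is NE; not Pareto efficient

Work:
Defect dominates Cooperate for both players:
If P2 cooperates: Defect (11) > Cooperate (10)
If P2 defects: Defect (7) > Cooperate (4)
NE: (Defect, Defect) with payoff (7, 7)
But (Cooperate, Cooperate) = (10, 10) Pareto dominates (7, 7)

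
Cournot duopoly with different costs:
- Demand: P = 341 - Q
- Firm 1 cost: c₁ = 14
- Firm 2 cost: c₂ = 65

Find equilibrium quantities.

q₁* = 126.0, q₂* = 75.0

Work:
Reaction: q₁ = (341 - 14 - q₂)/2
Reaction: q₂ = (341 - 65 - q₁)/2
Solve simultaneously:
q₁* = (341 - 2×14 + 65)/3 = 126.0
q₂* = (341 - 2×65 + 14)/3 = 75.0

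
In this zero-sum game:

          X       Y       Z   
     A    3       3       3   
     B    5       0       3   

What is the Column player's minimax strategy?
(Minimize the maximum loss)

Column should play Y or Z (all achieve the minimum), value = 3

Work:
Column player minimizes Row's maximum payoff:
Column X: max payoff to Row = 5
Column Y: max payoff to Row = 3
Column Z: max payoff to Row = 3
Minimum is 3, achieved by columns Y, Z (tied).
Each of Y or Z is a minimax strategy.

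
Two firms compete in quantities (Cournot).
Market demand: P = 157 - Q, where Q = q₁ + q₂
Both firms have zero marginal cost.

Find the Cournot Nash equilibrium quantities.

q₁* = q₂* = 52.33; P* = 52.33

Work:
Profit: π_i = P·q_i = (a - q_i - q_j)·q_i
FOC: ∂π_i/∂q_i = a - 2q_i - q_j = 0
Reaction function: q_i = (157 - q_j)/2
Symmetry: q* = 157/3 = 52.33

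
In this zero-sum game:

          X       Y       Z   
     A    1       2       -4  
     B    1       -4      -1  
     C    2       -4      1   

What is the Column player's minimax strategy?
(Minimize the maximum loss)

Column should play Z, value = 1

Work:
Column player minimizes Row's maximum payoff:
Column X: max payoff to Row = 2
Column Y: max payoff to Row = 2
Column Z: max payoff to Row = 1
Minimum is 1, achieved by column Z.
Minimax strategy: Z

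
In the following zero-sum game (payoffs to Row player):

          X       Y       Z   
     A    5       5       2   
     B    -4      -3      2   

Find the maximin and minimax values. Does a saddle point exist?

Maximin = 2, Minimax = 2, Saddle: True

Work:
Row minimums: [2, -4] → maximin = 2
Column maximums: [5, 5, 2] → minimax = 2
Saddle point exists! Game value = 2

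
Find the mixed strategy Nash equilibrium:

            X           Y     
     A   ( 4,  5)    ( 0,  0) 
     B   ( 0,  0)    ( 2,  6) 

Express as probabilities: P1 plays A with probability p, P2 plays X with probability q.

p = 0.5455, q = 0.3333

Work:
Find probabilities that make opponent indifferent:
P2 chooses q to make P1 indifferent between A and B
P1 chooses p to make P2 indifferent between X and Y
Mixed NE: P1 plays (A: 0.5455, B: 0.4545), P2 plays (X: 0.3333, Y: 0.6667)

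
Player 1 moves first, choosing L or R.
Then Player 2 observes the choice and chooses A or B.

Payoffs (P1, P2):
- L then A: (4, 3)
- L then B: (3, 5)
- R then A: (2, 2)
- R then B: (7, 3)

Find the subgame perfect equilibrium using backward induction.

P1 plays R, P2 plays B after L and B after R; Payoff (7, 3)

Work:
Backward induction:
After L: P2 chooses B → P1 gets 3
After R: P2 chooses B → P1 gets 7
P1 chooses R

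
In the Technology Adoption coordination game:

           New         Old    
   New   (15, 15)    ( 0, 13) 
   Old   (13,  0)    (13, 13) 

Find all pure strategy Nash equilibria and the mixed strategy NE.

Pure NE: (New, New) and (Old, Old); Mixed NE: p = 0.8667, q = 0.8667

Work:
Check pure NE:
(New, New): (15, 15) - no unilateral deviation beneficial
(Old, Old): (13, 13) - no unilateral deviation beneficial
Mixed NE: P1 plays New with p = 0.8667, P2 plays New with q = 0.8667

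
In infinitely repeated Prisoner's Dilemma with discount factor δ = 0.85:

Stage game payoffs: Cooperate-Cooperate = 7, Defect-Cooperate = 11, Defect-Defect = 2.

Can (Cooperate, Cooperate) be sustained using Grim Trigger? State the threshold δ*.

δ* = 0.4444; since δ = 0.85 ≥ 0.4444, cooperation can be sustained

Work:
For Grim Trigger:
Cooperate forever: 7/(1-δ)
Defect then punished: 11 + 2·δ/(1-δ)
Need: 7/(1-δ) ≥ 11 + 2·δ/(1-δ)
Solving: δ ≥ (T-R)/(T-P) = (11-7)/(11-2) = 0.4444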